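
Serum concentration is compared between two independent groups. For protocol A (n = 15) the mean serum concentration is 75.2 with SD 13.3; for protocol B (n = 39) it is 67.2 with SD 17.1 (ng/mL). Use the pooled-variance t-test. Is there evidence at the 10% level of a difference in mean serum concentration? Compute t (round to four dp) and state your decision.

t = 1.6289; fail to reject H0

Let group 1 = protocol A, group 2 = protocol B. H0: μ_1 = μ_2; H1: μ_1 ≠ μ_2 (two-sample pooled-variance t-test, two-sided).
s_p² = [(15−1)·13.3² + (39−1)·17.1²]/(15+39−2) = 261.308
t = (75.2 − 67.2)/√[261.308·(1/15 + 1/39)] = 1.6289
df = n₁ + n₂ − 2 = 52
Two-sided p-value ≈ 0.1094
Since p ≈ 0.1094 > α = 0.1, fail to reject H0; the data do not provide sufficient evidence against H0.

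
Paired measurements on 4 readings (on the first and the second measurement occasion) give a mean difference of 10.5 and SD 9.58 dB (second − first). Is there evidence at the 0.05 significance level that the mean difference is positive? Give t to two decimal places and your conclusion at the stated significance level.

t = 2.19; fail to reject H0

H0: μ_d = 0; H1: μ_d > 0 (paired t-test on the differences, right-tailed).
t = d̄/(s_d/√n) = 10.5/(9.58/√4) = 2.19
df = n − 1 = 3
p-value = P(T ≥ 2.19) ≈ 0.058
Since p ≈ 0.058 > α = 0.05, fail to reject H0; the data do not provide sufficient evidence against H0.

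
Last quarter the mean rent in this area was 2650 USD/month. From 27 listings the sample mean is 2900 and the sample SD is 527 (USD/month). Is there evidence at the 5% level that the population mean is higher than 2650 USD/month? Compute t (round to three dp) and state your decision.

t = 2.465; reject H0

H0: μ = 2650; H1: μ > 2650 (one-sample t-test, right-tailed).
t = (x̄ − μ₀)/(s/√n) = (2900 − 2650)/(527/√27) = 2.465
df = n − 1 = 26
p-value = P(T ≥ 2.465) ≈ 0.010
Since p ≈ 0.010 < α = 0.05, reject H0; the evidence is statistically significant.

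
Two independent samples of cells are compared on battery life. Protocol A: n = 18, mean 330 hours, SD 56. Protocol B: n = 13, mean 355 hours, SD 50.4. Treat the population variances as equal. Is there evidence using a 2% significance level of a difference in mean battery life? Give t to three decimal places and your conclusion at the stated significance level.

Let group 1 = protocol A, group 2 = protocol B. H0: μ_1 = μ_2; H1: μ_1 ≠ μ_2 (two-sample pooled-variance t-test, two-sided).
s_p² = [(18−1)·56² + (13−1)·50.4²]/(18+13−2) = 2889.45
t = (330 − 355)/√[2889.45·(1/18 + 1/13)] = -1.278
df = n₁ + n₂ − 2 = 29
Two-sided p-value ≈ 0.211
Since p ≈ 0.211 > α = 0.02, fail to reject H0; the data do not provide sufficient evidence against H0.

t = -1.278; fail to reject H0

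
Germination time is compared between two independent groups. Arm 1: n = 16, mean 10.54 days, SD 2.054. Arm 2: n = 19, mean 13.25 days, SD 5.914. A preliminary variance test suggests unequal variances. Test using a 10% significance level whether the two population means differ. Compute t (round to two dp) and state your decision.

t = -1.87; reject H0

Let group 1 = arm 1, group 2 = arm 2. H0: μ_1 = μ_2; H1: μ_1 ≠ μ_2 (Welch's two-sample t-test, two-sided).
t = (x̄_1 − x̄_2)/√(s_1²/n_1 + s_2²/n_2) = (10.54 − 13.25)/√(2.054²/16 + 5.914²/19) = -1.87
Welch–Satterthwaite df ≈ 22.96
Two-sided p-value ≈ 0.0746
Since p ≈ 0.0746 < α = 0.1, reject H0; the data support H1.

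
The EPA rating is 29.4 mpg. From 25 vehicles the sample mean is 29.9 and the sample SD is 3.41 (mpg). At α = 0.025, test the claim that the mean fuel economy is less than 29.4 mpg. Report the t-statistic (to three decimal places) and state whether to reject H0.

H0: μ = 29.4; H1: μ < 29.4 (one-sample t-test, left-tailed).
t = (x̄ − μ₀)/(s/√n) = (29.9 − 29.4)/(3.41/√25) = 0.733
df = n − 1 = 24
p-value = P(T ≤ 0.733) ≈ 0.7647
Since p ≈ 0.7647 > α = 0.025, fail to reject H0; the evidence is not statistically significant.

t = 0.733; fail to reject H0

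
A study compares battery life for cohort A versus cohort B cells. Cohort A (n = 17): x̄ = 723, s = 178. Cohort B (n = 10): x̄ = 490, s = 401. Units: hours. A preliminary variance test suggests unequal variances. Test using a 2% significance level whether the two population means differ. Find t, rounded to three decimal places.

Let group 1 = cohort A, group 2 = cohort B. H0: μ_1 = μ_2; H1: μ_1 ≠ μ_2 (Welch's two-sample t-test, two-sided).
t = (x̄_1 − x̄_2)/√(s_1²/n_1 + s_2²/n_2) = (723 − 490)/√(178²/17 + 401²/10) = 1.739
Welch–Satterthwaite df ≈ 11.12
Two-sided p-value ≈ 0.1095
Since p ≈ 0.1095 > α = 0.02, fail to reject H0; the evidence is not statistically significant.

1.739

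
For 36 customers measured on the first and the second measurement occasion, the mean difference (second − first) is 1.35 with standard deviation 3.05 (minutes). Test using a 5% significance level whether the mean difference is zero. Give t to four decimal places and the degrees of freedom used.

H0: μ_d = 0; H1: μ_d ≠ 0 (paired t-test on the differences, two-sided).
t = d̄/(s_d/√n) = 1.35/(3.05/√36) = 2.6557
df = n − 1 = 35
Two-sided p-value ≈ 0.012
Since p ≈ 0.012 < α = 0.05, reject H0; the data support H1.

t = 2.6557, df = 35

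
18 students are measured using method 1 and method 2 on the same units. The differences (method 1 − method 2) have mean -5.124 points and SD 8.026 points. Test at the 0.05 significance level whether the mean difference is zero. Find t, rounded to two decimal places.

H0: μ_d = 0; H1: μ_d ≠ 0 (paired t-test on the differences, two-sided).
t = d̄/(s_d/√n) = -5.124/(8.026/√18) = -2.71
df = n − 1 = 17
Two-sided p-value ≈ 0.015
Since p ≈ 0.015 < α = 0.05, reject H0; the data support H1.

-2.71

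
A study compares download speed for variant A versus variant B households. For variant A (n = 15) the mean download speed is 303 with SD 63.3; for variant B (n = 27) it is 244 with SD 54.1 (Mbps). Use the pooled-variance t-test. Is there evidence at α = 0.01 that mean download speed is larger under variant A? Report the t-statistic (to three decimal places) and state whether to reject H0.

t = 3.187; reject H0

Let group 1 = variant A, group 2 = variant B. H0: μ_1 = μ_2; H1: μ_1 > μ_2 (two-sample pooled-variance t-test, right-tailed).
s_p² = [(15−1)·63.3² + (27−1)·54.1²]/(15+27−2) = 3304.84
t = (303 − 244)/√[3304.84·(1/15 + 1/27)] = 3.187
df = n₁ + n₂ − 2 = 40
p-value = P(T ≥ 3.187) ≈ 0.0014
Since p ≈ 0.0014 < α = 0.01, reject H0; the evidence is statistically significant.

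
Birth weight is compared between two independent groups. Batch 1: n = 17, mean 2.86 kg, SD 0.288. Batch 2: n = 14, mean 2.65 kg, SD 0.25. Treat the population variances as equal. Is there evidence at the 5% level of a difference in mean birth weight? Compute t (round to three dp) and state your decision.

t = 2.142; reject H0

Let group 1 = batch 1, group 2 = batch 2. H0: μ_1 = μ_2; H1: μ_1 ≠ μ_2 (two-sample pooled-variance t-test, two-sided).
s_p² = [(17−1)·0.288² + (14−1)·0.25²]/(17+14−2) = 0.0737794
t = (2.86 − 2.65)/√[0.0737794·(1/17 + 1/14)] = 2.142
df = n₁ + n₂ − 2 = 29
Two-sided p-value ≈ 0.041
Since p ≈ 0.041 < α = 0.05, reject H0; the evidence is statistically significant.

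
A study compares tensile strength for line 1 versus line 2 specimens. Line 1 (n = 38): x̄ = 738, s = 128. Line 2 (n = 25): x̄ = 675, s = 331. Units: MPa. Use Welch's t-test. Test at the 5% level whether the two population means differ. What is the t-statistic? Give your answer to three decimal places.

0.908

Let group 1 = line 1, group 2 = line 2. H0: μ_1 = μ_2; H1: μ_1 ≠ μ_2 (Welch's two-sample t-test, two-sided).
t = (x̄_1 − x̄_2)/√(s_1²/n_1 + s_2²/n_2) = (738 − 675)/√(128²/38 + 331²/25) = 0.908
Welch–Satterthwaite df ≈ 28.77
Two-sided p-value ≈ 0.3714
Since p ≈ 0.3714 > α = 0.05, fail to reject H0; the evidence is not statistically significant.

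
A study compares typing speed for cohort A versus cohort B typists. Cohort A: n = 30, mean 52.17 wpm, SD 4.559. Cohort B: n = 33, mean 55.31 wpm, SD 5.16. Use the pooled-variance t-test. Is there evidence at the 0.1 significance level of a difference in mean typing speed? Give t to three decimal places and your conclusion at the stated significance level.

Let group 1 = cohort A, group 2 = cohort B. H0: μ_1 = μ_2; H1: μ_1 ≠ μ_2 (two-sample pooled-variance t-test, two-sided).
s_p² = [(30−1)·4.559² + (33−1)·5.16²]/(30+33−2) = 23.8487
t = (52.17 − 55.31)/√[23.8487·(1/30 + 1/33)] = -2.549
df = n₁ + n₂ − 2 = 61
Two-sided p-value ≈ 0.013
Since p ≈ 0.013 < α = 0.1, reject H0; the evidence is statistically significant.

t = -2.549; reject H0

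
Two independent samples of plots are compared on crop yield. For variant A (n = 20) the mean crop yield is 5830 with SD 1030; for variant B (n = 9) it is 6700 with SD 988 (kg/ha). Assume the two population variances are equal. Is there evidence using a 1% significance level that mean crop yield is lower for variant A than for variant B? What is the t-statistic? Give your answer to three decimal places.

-2.130

Let group 1 = variant A, group 2 = variant B. H0: μ_1 = μ_2; H1: μ_1 < μ_2 (two-sample pooled-variance t-test, left-tailed).
s_p² = [(20−1)·1030² + (9−1)·988²]/(20+9−2) = 1035790
t = (5830 − 6700)/√[1035790·(1/20 + 1/9)] = -2.130
df = n₁ + n₂ − 2 = 27
p-value = P(T ≤ -2.130) ≈ 0.021
Since p ≈ 0.021 > α = 0.01, fail to reject H0; the data do not provide sufficient evidence against H0.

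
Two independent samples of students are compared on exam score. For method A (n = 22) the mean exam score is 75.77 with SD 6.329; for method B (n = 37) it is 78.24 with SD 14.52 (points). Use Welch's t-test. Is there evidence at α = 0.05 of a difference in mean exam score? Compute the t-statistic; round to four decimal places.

Let group 1 = method A, group 2 = method B. H0: μ_1 = μ_2; H1: μ_1 ≠ μ_2 (Welch's two-sample t-test, two-sided).
t = (x̄_1 − x̄_2)/√(s_1²/n_1 + s_2²/n_2) = (75.77 − 78.24)/√(6.329²/22 + 14.52²/37) = -0.9008
Welch–Satterthwaite df ≈ 53.35
Two-sided p-value ≈ 0.3718
Since p ≈ 0.3718 > α = 0.05, fail to reject H0; the data do not provide sufficient evidence against H0.

-0.9008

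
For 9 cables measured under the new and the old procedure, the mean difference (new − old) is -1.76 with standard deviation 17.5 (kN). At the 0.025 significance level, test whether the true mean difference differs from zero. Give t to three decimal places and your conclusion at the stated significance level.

t = -0.302; fail to reject H0

H0: μ_d = 0; H1: μ_d ≠ 0 (paired t-test on the differences, two-sided).
t = d̄/(s_d/√n) = -1.76/(17.5/√9) = -0.302
df = n − 1 = 8
Two-sided p-value ≈ 0.771
Since p ≈ 0.771 > α = 0.025, fail to reject H0; the data do not provide sufficient evidence against H0.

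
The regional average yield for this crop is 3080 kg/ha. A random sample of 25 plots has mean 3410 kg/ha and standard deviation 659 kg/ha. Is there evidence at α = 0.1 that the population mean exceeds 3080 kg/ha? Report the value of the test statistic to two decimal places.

H0: μ = 3080; H1: μ > 3080 (one-sample t-test, right-tailed).
t = (x̄ − μ₀)/(s/√n) = (3410 − 3080)/(659/√25) = 2.50
df = n − 1 = 24
p-value = P(T ≥ 2.50) ≈ 0.0097
Since p ≈ 0.0097 < α = 0.1, reject H0; the data support H1.

2.50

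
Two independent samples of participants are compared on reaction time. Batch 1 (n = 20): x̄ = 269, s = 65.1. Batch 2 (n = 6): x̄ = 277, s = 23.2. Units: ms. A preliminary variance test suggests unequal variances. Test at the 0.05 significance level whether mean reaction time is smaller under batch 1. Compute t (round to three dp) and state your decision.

Let group 1 = batch 1, group 2 = batch 2. H0: μ_1 = μ_2; H1: μ_1 < μ_2 (Welch's two-sample t-test, left-tailed).
t = (x̄_1 − x̄_2)/√(s_1²/n_1 + s_2²/n_2) = (269 − 277)/√(65.1²/20 + 23.2²/6) = -0.461
Welch–Satterthwaite df ≈ 22.90
p-value = P(T ≤ -0.461) ≈ 0.325
Since p ≈ 0.325 > α = 0.05, fail to reject H0; the evidence is not statistically significant.

t = -0.461; fail to reject H0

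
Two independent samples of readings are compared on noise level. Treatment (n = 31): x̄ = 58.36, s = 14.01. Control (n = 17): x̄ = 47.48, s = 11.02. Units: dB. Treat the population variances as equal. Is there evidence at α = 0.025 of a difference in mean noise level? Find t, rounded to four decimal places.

2.7629

Let group 1 = treatment, group 2 = control. H0: μ_1 = μ_2; H1: μ_1 ≠ μ_2 (two-sample pooled-variance t-test, two-sided).
s_p² = [(31−1)·14.01² + (17−1)·11.02²]/(31+17−2) = 170.249
t = (58.36 − 47.48)/√[170.249·(1/31 + 1/17)] = 2.7629
df = n₁ + n₂ − 2 = 46
Two-sided p-value ≈ 0.0082
Since p ≈ 0.0082 < α = 0.025, reject H0; the evidence is statistically significant.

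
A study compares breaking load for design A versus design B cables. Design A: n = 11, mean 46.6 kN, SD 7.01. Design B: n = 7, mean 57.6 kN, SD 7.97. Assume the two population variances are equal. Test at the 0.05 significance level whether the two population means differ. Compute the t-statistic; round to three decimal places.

-3.081

Let group 1 = design A, group 2 = design B. H0: μ_1 = μ_2; H1: μ_1 ≠ μ_2 (two-sample pooled-variance t-test, two-sided).
s_p² = [(11−1)·7.01² + (7−1)·7.97²]/(11+7−2) = 54.5329
t = (46.6 − 57.6)/√[54.5329·(1/11 + 1/7)] = -3.081
df = n₁ + n₂ − 2 = 16
Two-sided p-value ≈ 0.007
Since p ≈ 0.007 < α = 0.05, reject H0; the data support H1.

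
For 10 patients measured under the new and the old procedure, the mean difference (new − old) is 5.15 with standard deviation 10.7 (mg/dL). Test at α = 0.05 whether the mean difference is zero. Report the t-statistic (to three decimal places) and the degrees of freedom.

H0: μ_d = 0; H1: μ_d ≠ 0 (paired t-test on the differences, two-sided).
t = d̄/(s_d/√n) = 5.15/(10.7/√10) = 1.522
df = n − 1 = 9
Two-sided p-value ≈ 0.162
Since p ≈ 0.162 > α = 0.05, fail to reject H0; the data do not provide sufficient evidence against H0.

t = 1.522, df = 9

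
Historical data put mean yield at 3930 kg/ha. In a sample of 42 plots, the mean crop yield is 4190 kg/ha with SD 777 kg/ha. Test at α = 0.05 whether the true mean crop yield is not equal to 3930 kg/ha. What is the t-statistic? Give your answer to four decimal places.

H0: μ = 3930; H1: μ ≠ 3930 (one-sample t-test, two-sided).
t = (x̄ − μ₀)/(s/√n) = (4190 − 3930)/(777/√42) = 2.1686
df = n − 1 = 41
Two-sided p-value ≈ 0.036
Since p ≈ 0.036 < α = 0.05, reject H0; the data support H1.

2.1686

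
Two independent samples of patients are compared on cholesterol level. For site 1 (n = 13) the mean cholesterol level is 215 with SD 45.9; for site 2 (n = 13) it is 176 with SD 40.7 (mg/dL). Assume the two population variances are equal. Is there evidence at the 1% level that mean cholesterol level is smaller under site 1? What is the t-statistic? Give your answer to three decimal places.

Let group 1 = site 1, group 2 = site 2. H0: μ_1 = μ_2; H1: μ_1 < μ_2 (two-sample pooled-variance t-test, left-tailed).
s_p² = [(13−1)·45.9² + (13−1)·40.7²]/(13+13−2) = 1881.65
t = (215 − 176)/√[1881.65·(1/13 + 1/13)] = 2.292
df = n₁ + n₂ − 2 = 24
p-value = P(T ≤ 2.292) ≈ 0.9845
Since p ≈ 0.9845 > α = 0.01, fail to reject H0; the data do not provide sufficient evidence against H0.

2.292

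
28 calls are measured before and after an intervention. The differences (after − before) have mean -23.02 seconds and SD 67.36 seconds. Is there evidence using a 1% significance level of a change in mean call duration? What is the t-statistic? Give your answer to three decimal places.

H0: μ_d = 0; H1: μ_d ≠ 0 (paired t-test on the differences, two-sided).
t = d̄/(s_d/√n) = -23.02/(67.36/√28) = -1.808
df = n − 1 = 27
Two-sided p-value ≈ 0.0817
Since p ≈ 0.0817 > α = 0.01, fail to reject H0; the evidence is not statistically significant.

-1.808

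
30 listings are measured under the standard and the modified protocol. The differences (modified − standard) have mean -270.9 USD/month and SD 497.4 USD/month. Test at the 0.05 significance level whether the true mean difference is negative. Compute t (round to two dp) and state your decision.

H0: μ_d = 0; H1: μ_d < 0 (paired t-test on the differences, left-tailed).
t = d̄/(s_d/√n) = -270.9/(497.4/√30) = -2.98
df = n − 1 = 29
p-value = P(T ≤ -2.98) ≈ 0.003
Since p ≈ 0.003 < α = 0.05, reject H0; the data support H1.

t = -2.98; reject H0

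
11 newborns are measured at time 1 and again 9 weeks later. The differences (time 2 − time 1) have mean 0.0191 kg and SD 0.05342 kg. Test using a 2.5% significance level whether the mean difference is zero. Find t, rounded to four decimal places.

1.1858

H0: μ_d = 0; H1: μ_d ≠ 0 (paired t-test on the differences, two-sided).
t = d̄/(s_d/√n) = 0.0191/(0.05342/√11) = 1.1858
df = n − 1 = 10
Two-sided p-value ≈ 0.2631
Since p ≈ 0.2631 > α = 0.025, fail to reject H0; the evidence is not statistically significant.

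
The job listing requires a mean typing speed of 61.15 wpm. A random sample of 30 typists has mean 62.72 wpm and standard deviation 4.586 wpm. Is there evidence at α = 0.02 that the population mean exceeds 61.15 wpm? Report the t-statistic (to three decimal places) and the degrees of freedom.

H0: μ = 61.15; H1: μ > 61.15 (one-sample t-test, right-tailed).
t = (x̄ − μ₀)/(s/√n) = (62.72 − 61.15)/(4.586/√30) = 1.875
df = n − 1 = 29
p-value = P(T ≥ 1.875) ≈ 0.0354
Since p ≈ 0.0354 > α = 0.02, fail to reject H0; the evidence is not statistically significant.

t = 1.875, df = 29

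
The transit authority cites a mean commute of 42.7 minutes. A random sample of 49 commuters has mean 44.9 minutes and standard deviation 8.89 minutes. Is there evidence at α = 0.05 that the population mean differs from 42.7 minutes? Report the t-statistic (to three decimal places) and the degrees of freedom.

H0: μ = 42.7; H1: μ ≠ 42.7 (one-sample t-test, two-sided).
t = (x̄ − μ₀)/(s/√n) = (44.9 − 42.7)/(8.89/√49) = 1.732
df = n − 1 = 48
Two-sided p-value ≈ 0.090
Since p ≈ 0.090 > α = 0.05, fail to reject H0; the evidence is not statistically significant.

t = 1.732, df = 48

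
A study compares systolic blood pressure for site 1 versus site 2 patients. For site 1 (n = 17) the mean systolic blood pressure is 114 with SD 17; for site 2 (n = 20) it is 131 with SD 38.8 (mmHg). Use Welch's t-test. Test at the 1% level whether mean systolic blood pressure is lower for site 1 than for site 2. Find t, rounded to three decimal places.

-1.770

Let group 1 = site 1, group 2 = site 2. H0: μ_1 = μ_2; H1: μ_1 < μ_2 (Welch's two-sample t-test, left-tailed).
t = (x̄_1 − x̄_2)/√(s_1²/n_1 + s_2²/n_2) = (114 − 131)/√(17²/17 + 38.8²/20) = -1.770
Welch–Satterthwaite df ≈ 26.92
p-value = P(T ≤ -1.770) ≈ 0.0440
Since p ≈ 0.0440 > α = 0.01, fail to reject H0; the evidence is not statistically significant.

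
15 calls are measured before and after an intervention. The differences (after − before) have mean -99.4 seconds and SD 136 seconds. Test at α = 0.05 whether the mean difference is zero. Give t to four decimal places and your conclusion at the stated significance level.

t = -2.8307; reject H0

H0: μ_d = 0; H1: μ_d ≠ 0 (paired t-test on the differences, two-sided).
t = d̄/(s_d/√n) = -99.4/(136/√15) = -2.8307
df = n − 1 = 14
Two-sided p-value ≈ 0.0133
Since p ≈ 0.0133 < α = 0.05, reject H0; the evidence is statistically significant.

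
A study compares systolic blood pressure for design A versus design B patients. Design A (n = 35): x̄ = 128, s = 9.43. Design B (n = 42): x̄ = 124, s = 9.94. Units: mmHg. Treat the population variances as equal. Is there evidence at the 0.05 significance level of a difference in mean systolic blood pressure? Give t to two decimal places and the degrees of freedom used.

t = 1.80, df = 75

Let group 1 = design A, group 2 = design B. H0: μ_1 = μ_2; H1: μ_1 ≠ μ_2 (two-sample pooled-variance t-test, two-sided).
s_p² = [(35−1)·9.43² + (42−1)·9.94²]/(35+42−2) = 94.3253
t = (128 − 124)/√[94.3253·(1/35 + 1/42)] = 1.80
df = n₁ + n₂ − 2 = 75
Two-sided p-value ≈ 0.076
Since p ≈ 0.076 > α = 0.05, fail to reject H0; the evidence is not statistically significant.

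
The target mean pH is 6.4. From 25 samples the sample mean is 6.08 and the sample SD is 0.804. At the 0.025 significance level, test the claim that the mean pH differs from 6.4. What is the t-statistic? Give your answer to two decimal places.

H0: μ = 6.4; H1: μ ≠ 6.4 (one-sample t-test, two-sided).
t = (x̄ − μ₀)/(s/√n) = (6.08 − 6.4)/(0.804/√25) = -1.99
df = n − 1 = 24
Two-sided p-value ≈ 0.058
Since p ≈ 0.058 > α = 0.025, fail to reject H0; the data do not provide sufficient evidence against H0.

-1.99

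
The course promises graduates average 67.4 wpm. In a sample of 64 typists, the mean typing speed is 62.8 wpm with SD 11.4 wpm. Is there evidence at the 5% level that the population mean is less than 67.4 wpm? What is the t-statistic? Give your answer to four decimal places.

-3.2281

H0: μ = 67.4; H1: μ < 67.4 (one-sample t-test, left-tailed).
t = (x̄ − μ₀)/(s/√n) = (62.8 − 67.4)/(11.4/√64) = -3.2281
df = n − 1 = 63
p-value = P(T ≤ -3.2281) ≈ 0.001
Since p ≈ 0.001 < α = 0.05, reject H0; the evidence is statistically significant.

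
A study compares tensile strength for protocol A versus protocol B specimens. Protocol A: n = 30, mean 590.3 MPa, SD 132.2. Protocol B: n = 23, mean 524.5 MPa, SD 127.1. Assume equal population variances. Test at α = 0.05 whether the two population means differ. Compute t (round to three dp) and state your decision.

Let group 1 = protocol A, group 2 = protocol B. H0: μ_1 = μ_2; H1: μ_1 ≠ μ_2 (two-sample pooled-variance t-test, two-sided).
s_p² = [(30−1)·132.2² + (23−1)·127.1²]/(30+23−2) = 16906.4
t = (590.3 − 524.5)/√[16906.4·(1/30 + 1/23)] = 1.826
df = n₁ + n₂ − 2 = 51
Two-sided p-value ≈ 0.074
Since p ≈ 0.074 > α = 0.05, fail to reject H0; the evidence is not statistically significant.

t = 1.826; fail to reject H0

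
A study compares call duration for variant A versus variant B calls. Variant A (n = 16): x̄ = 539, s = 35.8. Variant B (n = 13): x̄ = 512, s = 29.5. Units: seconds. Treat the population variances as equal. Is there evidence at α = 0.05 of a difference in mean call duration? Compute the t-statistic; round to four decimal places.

2.1814

Let group 1 = variant A, group 2 = variant B. H0: μ_1 = μ_2; H1: μ_1 ≠ μ_2 (two-sample pooled-variance t-test, two-sided).
s_p² = [(16−1)·35.8² + (13−1)·29.5²]/(16+13−2) = 1098.8
t = (539 − 512)/√[1098.8·(1/16 + 1/13)] = 2.1814
df = n₁ + n₂ − 2 = 27
Two-sided p-value ≈ 0.0380
Since p ≈ 0.0380 < α = 0.05, reject H0; the evidence is statistically significant.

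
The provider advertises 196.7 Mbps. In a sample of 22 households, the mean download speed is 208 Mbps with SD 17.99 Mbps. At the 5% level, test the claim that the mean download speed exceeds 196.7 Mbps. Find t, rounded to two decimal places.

2.95

H0: μ = 196.7; H1: μ > 196.7 (one-sample t-test, right-tailed).
t = (x̄ − μ₀)/(s/√n) = (208 − 196.7)/(17.99/√22) = 2.95
df = n − 1 = 21
p-value = P(T ≥ 2.95) ≈ 0.0039
Since p ≈ 0.0039 < α = 0.05, reject H0; the evidence is statistically significant.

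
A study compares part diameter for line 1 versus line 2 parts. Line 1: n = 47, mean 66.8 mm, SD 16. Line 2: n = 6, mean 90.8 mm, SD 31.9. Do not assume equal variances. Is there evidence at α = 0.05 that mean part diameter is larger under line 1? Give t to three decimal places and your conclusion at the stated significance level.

Let group 1 = line 1, group 2 = line 2. H0: μ_1 = μ_2; H1: μ_1 > μ_2 (Welch's two-sample t-test, right-tailed).
t = (x̄_1 − x̄_2)/√(s_1²/n_1 + s_2²/n_2) = (66.8 − 90.8)/√(16²/47 + 31.9²/6) = -1.814
Welch–Satterthwaite df ≈ 5.33
p-value = P(T ≥ -1.814) ≈ 0.937
Since p ≈ 0.937 > α = 0.05, fail to reject H0; the data do not provide sufficient evidence against H0.

t = -1.814; fail to reject H0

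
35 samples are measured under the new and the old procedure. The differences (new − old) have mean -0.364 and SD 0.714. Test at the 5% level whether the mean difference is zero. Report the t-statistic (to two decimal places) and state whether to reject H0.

t = -3.02; reject H0

H0: μ_d = 0; H1: μ_d ≠ 0 (paired t-test on the differences, two-sided).
t = d̄/(s_d/√n) = -0.364/(0.714/√35) = -3.02
df = n − 1 = 34
Two-sided p-value ≈ 0.0048
Since p ≈ 0.0048 < α = 0.05, reject H0; the evidence is statistically significant.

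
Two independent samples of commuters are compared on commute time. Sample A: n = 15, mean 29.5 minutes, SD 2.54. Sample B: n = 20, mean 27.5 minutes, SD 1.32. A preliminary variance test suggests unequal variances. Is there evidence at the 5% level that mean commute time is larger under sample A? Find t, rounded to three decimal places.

2.781

Let group 1 = sample A, group 2 = sample B. H0: μ_1 = μ_2; H1: μ_1 > μ_2 (Welch's two-sample t-test, right-tailed).
t = (x̄_1 − x̄_2)/√(s_1²/n_1 + s_2²/n_2) = (29.5 − 27.5)/√(2.54²/15 + 1.32²/20) = 2.781
Welch–Satterthwaite df ≈ 19.65
p-value = P(T ≥ 2.781) ≈ 0.0058
Since p ≈ 0.0058 < α = 0.05, reject H0; the data support H1.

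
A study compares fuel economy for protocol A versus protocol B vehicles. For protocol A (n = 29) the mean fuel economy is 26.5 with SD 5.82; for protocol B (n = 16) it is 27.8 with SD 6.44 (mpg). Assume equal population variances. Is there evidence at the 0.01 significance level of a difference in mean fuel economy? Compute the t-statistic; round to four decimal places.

Let group 1 = protocol A, group 2 = protocol B. H0: μ_1 = μ_2; H1: μ_1 ≠ μ_2 (two-sample pooled-variance t-test, two-sided).
s_p² = [(29−1)·5.82² + (16−1)·6.44²]/(29+16−2) = 36.524
t = (26.5 − 27.8)/√[36.524·(1/29 + 1/16)] = -0.6907
df = n₁ + n₂ − 2 = 43
Two-sided p-value ≈ 0.4934
Since p ≈ 0.4934 > α = 0.01, fail to reject H0; the evidence is not statistically significant.

-0.6907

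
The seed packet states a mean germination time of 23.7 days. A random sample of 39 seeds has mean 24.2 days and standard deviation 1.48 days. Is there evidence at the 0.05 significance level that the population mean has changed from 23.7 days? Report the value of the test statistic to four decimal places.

H0: μ = 23.7; H1: μ ≠ 23.7 (one-sample t-test, two-sided).
t = (x̄ − μ₀)/(s/√n) = (24.2 − 23.7)/(1.48/√39) = 2.1098
df = n − 1 = 38
Two-sided p-value ≈ 0.0415
Since p ≈ 0.0415 < α = 0.05, reject H0; the data support H1.

2.1098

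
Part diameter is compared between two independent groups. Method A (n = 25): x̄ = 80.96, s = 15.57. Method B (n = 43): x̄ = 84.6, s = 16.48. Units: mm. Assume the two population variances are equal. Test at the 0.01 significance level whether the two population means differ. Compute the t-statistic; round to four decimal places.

-0.8959

Let group 1 = method A, group 2 = method B. H0: μ_1 = μ_2; H1: μ_1 ≠ μ_2 (two-sample pooled-variance t-test, two-sided).
s_p² = [(25−1)·15.57² + (43−1)·16.48²]/(25+43−2) = 260.985
t = (80.96 − 84.6)/√[260.985·(1/25 + 1/43)] = -0.8959
df = n₁ + n₂ − 2 = 66
Two-sided p-value ≈ 0.374
Since p ≈ 0.374 > α = 0.01, fail to reject H0; the data do not provide sufficient evidence against H0.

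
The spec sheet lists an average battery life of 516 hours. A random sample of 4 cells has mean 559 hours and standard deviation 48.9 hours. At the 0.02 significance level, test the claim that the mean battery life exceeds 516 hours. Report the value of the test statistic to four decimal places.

1.7587

H0: μ = 516; H1: μ > 516 (one-sample t-test, right-tailed).
t = (x̄ − μ₀)/(s/√n) = (559 − 516)/(48.9/√4) = 1.7587
df = n − 1 = 3
p-value = P(T ≥ 1.7587) ≈ 0.088
Since p ≈ 0.088 > α = 0.02, fail to reject H0; the evidence is not statistically significant.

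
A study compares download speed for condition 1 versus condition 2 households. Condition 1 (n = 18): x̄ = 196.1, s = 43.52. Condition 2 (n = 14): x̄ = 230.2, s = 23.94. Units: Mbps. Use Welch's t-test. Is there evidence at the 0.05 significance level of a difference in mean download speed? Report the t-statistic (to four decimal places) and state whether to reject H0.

Let group 1 = condition 1, group 2 = condition 2. H0: μ_1 = μ_2; H1: μ_1 ≠ μ_2 (Welch's two-sample t-test, two-sided).
t = (x̄_1 − x̄_2)/√(s_1²/n_1 + s_2²/n_2) = (196.1 − 230.2)/√(43.52²/18 + 23.94²/14) = -2.8206
Welch–Satterthwaite df ≈ 27.38
Two-sided p-value ≈ 0.0088
Since p ≈ 0.0088 < α = 0.05, reject H0; the evidence is statistically significant.

t = -2.8206; reject H0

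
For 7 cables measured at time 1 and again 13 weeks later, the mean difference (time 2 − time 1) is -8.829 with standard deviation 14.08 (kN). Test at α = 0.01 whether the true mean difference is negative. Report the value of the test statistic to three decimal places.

H0: μ_d = 0; H1: μ_d < 0 (paired t-test on the differences, left-tailed).
t = d̄/(s_d/√n) = -8.829/(14.08/√7) = -1.659
df = n − 1 = 6
p-value = P(T ≤ -1.659) ≈ 0.0741
Since p ≈ 0.0741 > α = 0.01, fail to reject H0; the data do not provide sufficient evidence against H0.

-1.659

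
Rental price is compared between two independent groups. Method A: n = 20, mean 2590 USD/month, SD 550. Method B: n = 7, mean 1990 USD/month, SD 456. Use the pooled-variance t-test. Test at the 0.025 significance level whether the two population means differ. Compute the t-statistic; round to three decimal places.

Let group 1 = method A, group 2 = method B. H0: μ_1 = μ_2; H1: μ_1 ≠ μ_2 (two-sample pooled-variance t-test, two-sided).
s_p² = [(20−1)·550² + (7−1)·456²]/(20+7−2) = 279805
t = (2590 − 1990)/√[279805·(1/20 + 1/7)] = 2.583
df = n₁ + n₂ − 2 = 25
Two-sided p-value ≈ 0.0160
Since p ≈ 0.0160 < α = 0.025, reject H0; the data support H1.

2.583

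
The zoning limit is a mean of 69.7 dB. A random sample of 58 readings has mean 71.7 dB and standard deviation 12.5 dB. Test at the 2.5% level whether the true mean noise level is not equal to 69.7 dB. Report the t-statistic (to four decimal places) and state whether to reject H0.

t = 1.2185; fail to reject H0

H0: μ = 69.7; H1: μ ≠ 69.7 (one-sample t-test, two-sided).
t = (x̄ − μ₀)/(s/√n) = (71.7 − 69.7)/(12.5/√58) = 1.2185
df = n − 1 = 57
Two-sided p-value ≈ 0.228
Since p ≈ 0.228 > α = 0.025, fail to reject H0; the evidence is not statistically significant.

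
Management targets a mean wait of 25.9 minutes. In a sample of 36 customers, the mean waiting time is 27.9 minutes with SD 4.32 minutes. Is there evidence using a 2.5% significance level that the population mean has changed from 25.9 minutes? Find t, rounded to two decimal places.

H0: μ = 25.9; H1: μ ≠ 25.9 (one-sample t-test, two-sided).
t = (x̄ − μ₀)/(s/√n) = (27.9 − 25.9)/(4.32/√36) = 2.78
df = n − 1 = 35
Two-sided p-value ≈ 0.009
Since p ≈ 0.009 < α = 0.025, reject H0; the evidence is statistically significant.

2.78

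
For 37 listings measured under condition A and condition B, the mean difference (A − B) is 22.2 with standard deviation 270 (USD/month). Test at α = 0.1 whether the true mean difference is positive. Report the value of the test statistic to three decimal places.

0.500

H0: μ_d = 0; H1: μ_d > 0 (paired t-test on the differences, right-tailed).
t = d̄/(s_d/√n) = 22.2/(270/√37) = 0.500
df = n − 1 = 36
p-value = P(T ≥ 0.500) ≈ 0.310
Since p ≈ 0.310 > α = 0.1, fail to reject H0; the evidence is not statistically significant.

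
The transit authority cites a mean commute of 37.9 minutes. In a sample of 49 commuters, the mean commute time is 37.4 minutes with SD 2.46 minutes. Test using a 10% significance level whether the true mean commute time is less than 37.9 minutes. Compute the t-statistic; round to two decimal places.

H0: μ = 37.9; H1: μ < 37.9 (one-sample t-test, left-tailed).
t = (x̄ − μ₀)/(s/√n) = (37.4 − 37.9)/(2.46/√49) = -1.42
df = n − 1 = 48
p-value = P(T ≤ -1.42) ≈ 0.081
Since p ≈ 0.081 < α = 0.1, reject H0; the data support H1.

-1.42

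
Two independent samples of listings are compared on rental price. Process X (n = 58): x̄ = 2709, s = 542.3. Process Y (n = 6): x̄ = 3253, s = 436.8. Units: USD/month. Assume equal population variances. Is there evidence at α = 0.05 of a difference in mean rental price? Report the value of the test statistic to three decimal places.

Let group 1 = process X, group 2 = process Y. H0: μ_1 = μ_2; H1: μ_1 ≠ μ_2 (two-sample pooled-variance t-test, two-sided).
s_p² = [(58−1)·542.3² + (6−1)·436.8²]/(58+6−2) = 285759
t = (2709 − 3253)/√[285759·(1/58 + 1/6)] = -2.373
df = n₁ + n₂ − 2 = 62
Two-sided p-value ≈ 0.021
Since p ≈ 0.021 < α = 0.05, reject H0; the evidence is statistically significant.

-2.373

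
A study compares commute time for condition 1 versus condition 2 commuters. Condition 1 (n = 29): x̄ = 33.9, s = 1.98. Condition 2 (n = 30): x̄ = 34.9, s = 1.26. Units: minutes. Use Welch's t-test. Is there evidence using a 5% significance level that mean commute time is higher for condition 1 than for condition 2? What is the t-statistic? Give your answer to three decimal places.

Let group 1 = condition 1, group 2 = condition 2. H0: μ_1 = μ_2; H1: μ_1 > μ_2 (Welch's two-sample t-test, right-tailed).
t = (x̄_1 − x̄_2)/√(s_1²/n_1 + s_2²/n_2) = (33.9 − 34.9)/√(1.98²/29 + 1.26²/30) = -2.306
Welch–Satterthwaite df ≈ 47.23
p-value = P(T ≥ -2.306) ≈ 0.987
Since p ≈ 0.987 > α = 0.05, fail to reject H0; the evidence is not statistically significant.

-2.306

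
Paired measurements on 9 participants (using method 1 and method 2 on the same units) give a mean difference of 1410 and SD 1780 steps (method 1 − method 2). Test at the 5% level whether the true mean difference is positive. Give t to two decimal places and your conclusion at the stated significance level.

t = 2.38; reject H0

H0: μ_d = 0; H1: μ_d > 0 (paired t-test on the differences, right-tailed).
t = d̄/(s_d/√n) = 1410/(1780/√9) = 2.38
df = n − 1 = 8
p-value = P(T ≥ 2.38) ≈ 0.0224
Since p ≈ 0.0224 < α = 0.05, reject H0; the data support H1.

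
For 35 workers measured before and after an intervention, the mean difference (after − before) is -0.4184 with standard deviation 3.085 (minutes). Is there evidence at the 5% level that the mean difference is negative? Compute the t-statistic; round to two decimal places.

-0.80

H0: μ_d = 0; H1: μ_d < 0 (paired t-test on the differences, left-tailed).
t = d̄/(s_d/√n) = -0.4184/(3.085/√35) = -0.80
df = n − 1 = 34
p-value = P(T ≤ -0.80) ≈ 0.2140
Since p ≈ 0.2140 > α = 0.05, fail to reject H0; the data do not provide sufficient evidence against H0.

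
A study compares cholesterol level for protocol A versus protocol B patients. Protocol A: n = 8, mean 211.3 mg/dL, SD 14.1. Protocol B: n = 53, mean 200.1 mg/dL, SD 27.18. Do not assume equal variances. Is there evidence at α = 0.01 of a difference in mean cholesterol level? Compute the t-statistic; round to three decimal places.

Let group 1 = protocol A, group 2 = protocol B. H0: μ_1 = μ_2; H1: μ_1 ≠ μ_2 (Welch's two-sample t-test, two-sided).
t = (x̄_1 − x̄_2)/√(s_1²/n_1 + s_2²/n_2) = (211.3 − 200.1)/√(14.1²/8 + 27.18²/53) = 1.798
Welch–Satterthwaite df ≈ 16.36
Two-sided p-value ≈ 0.091
Since p ≈ 0.091 > α = 0.01, fail to reject H0; the data do not provide sufficient evidence against H0.

1.798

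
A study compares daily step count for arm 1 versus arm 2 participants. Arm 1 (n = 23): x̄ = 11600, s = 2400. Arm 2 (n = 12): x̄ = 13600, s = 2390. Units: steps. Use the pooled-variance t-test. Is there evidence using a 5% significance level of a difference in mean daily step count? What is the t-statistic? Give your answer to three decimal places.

-2.343

Let group 1 = arm 1, group 2 = arm 2. H0: μ_1 = μ_2; H1: μ_1 ≠ μ_2 (two-sample pooled-variance t-test, two-sided).
s_p² = [(23−1)·2400² + (12−1)·2390²]/(23+12−2) = 5744030
t = (11600 − 13600)/√[5744030·(1/23 + 1/12)] = -2.343
df = n₁ + n₂ − 2 = 33
Two-sided p-value ≈ 0.0253
Since p ≈ 0.0253 < α = 0.05, reject H0; the evidence is statistically significant.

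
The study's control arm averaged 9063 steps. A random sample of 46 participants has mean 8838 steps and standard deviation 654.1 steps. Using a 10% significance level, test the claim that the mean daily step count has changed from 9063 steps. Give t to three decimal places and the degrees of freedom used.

t = -2.333, df = 45

H0: μ = 9063; H1: μ ≠ 9063 (one-sample t-test, two-sided).
t = (x̄ − μ₀)/(s/√n) = (8838 − 9063)/(654.1/√46) = -2.333
df = n − 1 = 45
Two-sided p-value ≈ 0.0242
Since p ≈ 0.0242 < α = 0.1, reject H0; the data support H1.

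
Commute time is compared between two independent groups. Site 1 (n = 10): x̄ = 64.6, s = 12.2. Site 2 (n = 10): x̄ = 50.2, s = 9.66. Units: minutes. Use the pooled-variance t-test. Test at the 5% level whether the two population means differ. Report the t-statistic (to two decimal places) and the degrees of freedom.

t = 2.93, df = 18

Let group 1 = site 1, group 2 = site 2. H0: μ_1 = μ_2; H1: μ_1 ≠ μ_2 (two-sample pooled-variance t-test, two-sided).
s_p² = [(10−1)·12.2² + (10−1)·9.66²]/(10+10−2) = 121.078
t = (64.6 − 50.2)/√[121.078·(1/10 + 1/10)] = 2.93
df = n₁ + n₂ − 2 = 18
Two-sided p-value ≈ 0.0090
Since p ≈ 0.0090 < α = 0.05, reject H0; the data support H1.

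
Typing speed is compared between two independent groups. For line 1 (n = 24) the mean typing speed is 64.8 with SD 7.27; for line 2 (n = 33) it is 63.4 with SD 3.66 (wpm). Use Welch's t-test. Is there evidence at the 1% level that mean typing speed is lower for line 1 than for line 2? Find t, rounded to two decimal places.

0.87

Let group 1 = line 1, group 2 = line 2. H0: μ_1 = μ_2; H1: μ_1 < μ_2 (Welch's two-sample t-test, left-tailed).
t = (x̄_1 − x̄_2)/√(s_1²/n_1 + s_2²/n_2) = (64.8 − 63.4)/√(7.27²/24 + 3.66²/33) = 0.87
Welch–Satterthwaite df ≈ 31.49
p-value = P(T ≤ 0.87) ≈ 0.804
Since p ≈ 0.804 > α = 0.01, fail to reject H0; the data do not provide sufficient evidence against H0.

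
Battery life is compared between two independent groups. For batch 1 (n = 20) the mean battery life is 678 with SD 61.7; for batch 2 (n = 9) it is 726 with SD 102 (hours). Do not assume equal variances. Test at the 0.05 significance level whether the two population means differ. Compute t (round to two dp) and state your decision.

Let group 1 = batch 1, group 2 = batch 2. H0: μ_1 = μ_2; H1: μ_1 ≠ μ_2 (Welch's two-sample t-test, two-sided).
t = (x̄_1 − x̄_2)/√(s_1²/n_1 + s_2²/n_2) = (678 − 726)/√(61.7²/20 + 102²/9) = -1.31
Welch–Satterthwaite df ≈ 10.73
Two-sided p-value ≈ 0.2181
Since p ≈ 0.2181 > α = 0.05, fail to reject H0; the evidence is not statistically significant.

t = -1.31; fail to reject H0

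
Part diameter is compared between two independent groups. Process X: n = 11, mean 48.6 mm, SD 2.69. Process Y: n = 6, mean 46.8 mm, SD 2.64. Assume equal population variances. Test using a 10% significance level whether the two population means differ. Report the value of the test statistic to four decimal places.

Let group 1 = process X, group 2 = process Y. H0: μ_1 = μ_2; H1: μ_1 ≠ μ_2 (two-sample pooled-variance t-test, two-sided).
s_p² = [(11−1)·2.69² + (6−1)·2.64²]/(11+6−2) = 7.14727
t = (48.6 − 46.8)/√[7.14727·(1/11 + 1/6)] = 1.3266
df = n₁ + n₂ − 2 = 15
Two-sided p-value ≈ 0.204
Since p ≈ 0.204 > α = 0.1, fail to reject H0; the evidence is not statistically significant.

1.3266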